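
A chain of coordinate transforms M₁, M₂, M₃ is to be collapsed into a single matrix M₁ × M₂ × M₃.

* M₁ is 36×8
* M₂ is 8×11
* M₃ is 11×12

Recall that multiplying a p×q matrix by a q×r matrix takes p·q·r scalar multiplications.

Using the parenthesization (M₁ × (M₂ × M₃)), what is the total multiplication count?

4512

(M₂ × M₃): 8×11 by 11×12 → 8×12, cost 8·11·12 = 1056
(M₁ × (M₂ × M₃)): 36×8 by 8×12 → 36×12, cost 36·8·12 = 3456; cumulative 4512
Total: 4512 scalar multiplications.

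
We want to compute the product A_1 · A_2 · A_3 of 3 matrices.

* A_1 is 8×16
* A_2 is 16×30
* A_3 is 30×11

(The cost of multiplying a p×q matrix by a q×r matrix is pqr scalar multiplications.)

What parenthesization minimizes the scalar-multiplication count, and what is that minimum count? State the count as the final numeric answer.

6480

(A_1 · (A_2 · A_3)): cost 6688.
((A_1 · A_2) · A_3): cost 6480.
Optimal: ((A_1 · A_2) · A_3) with cost 6480.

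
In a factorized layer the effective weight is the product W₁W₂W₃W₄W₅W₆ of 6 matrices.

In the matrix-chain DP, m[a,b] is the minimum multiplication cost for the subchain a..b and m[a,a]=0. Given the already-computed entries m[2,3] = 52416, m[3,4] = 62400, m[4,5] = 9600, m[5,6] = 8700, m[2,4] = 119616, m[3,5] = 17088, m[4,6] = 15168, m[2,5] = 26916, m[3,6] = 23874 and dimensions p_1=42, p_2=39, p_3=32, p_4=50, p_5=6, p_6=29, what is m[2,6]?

34224

m[2,6] = min over k∈[2,5] of m[2,k]+m[k+1,6]+p_{1}·p_k·p_{6}.
k=2: 0 + 23874 + 42·39·29 = 71376; k=3: 52416 + 15168 + 42·32·29 = 106560; k=4: 119616 + 8700 + 42·50·29 = 189216; k=5: 26916 + 0 + 42·6·29 = 34224.
Minimum: 34224 at k=5.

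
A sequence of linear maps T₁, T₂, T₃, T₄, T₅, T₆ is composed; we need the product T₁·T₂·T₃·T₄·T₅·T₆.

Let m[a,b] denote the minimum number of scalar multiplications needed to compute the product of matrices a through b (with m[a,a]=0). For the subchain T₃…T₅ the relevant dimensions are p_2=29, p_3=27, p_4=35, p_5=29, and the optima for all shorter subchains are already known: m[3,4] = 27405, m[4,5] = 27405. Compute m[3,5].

m[3,5] = min over k∈[3,4] of m[3,k]+m[k+1,5]+p_{2}·p_k·p_{5}.
k=3: 0 + 27405 + 29·27·29 = 50112; k=4: 27405 + 0 + 29·35·29 = 56840.
Minimum: 50112 at k=3.

50112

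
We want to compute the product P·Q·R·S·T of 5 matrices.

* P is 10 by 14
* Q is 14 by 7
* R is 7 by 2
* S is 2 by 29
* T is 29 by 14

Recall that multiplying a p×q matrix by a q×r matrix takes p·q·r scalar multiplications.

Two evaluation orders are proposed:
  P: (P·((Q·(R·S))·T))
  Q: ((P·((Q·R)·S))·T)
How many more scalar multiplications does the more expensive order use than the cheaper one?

Order P = (P·((Q·(R·S))·T)): (R·S): 7×2 by 2×29 → 7×29, cost 7·2·29 = 406; (Q·(R·S)): 14×7 by 7×29 → 14×29, cost 14·7·29 = 2842; cumulative 3248; ((Q·(R·S))·T): 14×29 by 29×14 → 14×14, cost 14·29·14 = 5684; cumulative 8932; (P·((Q·(R·S))·T)): 10×14 by 14×14 → 10×14, cost 10·14·14 = 1960; cumulative 10892. Total 10892.
Order Q = ((P·((Q·R)·S))·T): (Q·R): 14×7 by 7×2 → 14×2, cost 14·7·2 = 196; ((Q·R)·S): 14×2 by 2×29 → 14×29, cost 14·2·29 = 812; cumulative 1008; (P·((Q·R)·S)): 10×14 by 14×29 → 10×29, cost 10·14·29 = 4060; cumulative 5068; ((P·((Q·R)·S))·T): 10×29 by 29×14 → 10×14, cost 10·29·14 = 4060; cumulative 9128. Total 9128.
Difference: |10892 − 9128| = 1764.

1764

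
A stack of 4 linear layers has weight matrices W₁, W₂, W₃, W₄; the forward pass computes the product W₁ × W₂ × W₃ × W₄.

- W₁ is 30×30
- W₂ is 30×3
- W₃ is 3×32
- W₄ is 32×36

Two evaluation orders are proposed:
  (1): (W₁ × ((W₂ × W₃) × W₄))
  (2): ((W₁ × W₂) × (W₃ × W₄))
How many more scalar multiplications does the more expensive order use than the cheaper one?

Order (1) = (W₁ × ((W₂ × W₃) × W₄)): (W₂ × W₃): 30×3 by 3×32 → 30×32, cost 30·3·32 = 2880; ((W₂ × W₃) × W₄): 30×32 by 32×36 → 30×36, cost 30·32·36 = 34560; cumulative 37440; (W₁ × ((W₂ × W₃) × W₄)): 30×30 by 30×36 → 30×36, cost 30·30·36 = 32400; cumulative 69840. Total 69840.
Order (2) = ((W₁ × W₂) × (W₃ × W₄)): (W₁ × W₂): 30×30 by 30×3 → 30×3, cost 30·30·3 = 2700; (W₃ × W₄): 3×32 by 32×36 → 3×36, cost 3·32·36 = 3456; ((W₁ × W₂) × (W₃ × W₄)): 30×3 by 3×36 → 30×36, cost 30·3·36 = 3240; cumulative 9396. Total 9396.
Difference: |69840 − 9396| = 60444.

60444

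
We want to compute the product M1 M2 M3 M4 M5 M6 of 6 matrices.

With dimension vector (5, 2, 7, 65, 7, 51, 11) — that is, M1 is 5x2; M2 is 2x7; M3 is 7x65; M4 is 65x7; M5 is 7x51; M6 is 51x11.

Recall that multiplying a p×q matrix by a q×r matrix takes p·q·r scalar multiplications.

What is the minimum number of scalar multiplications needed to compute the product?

3766

Adjacent pairs: M1M2 = 5·2·7 = 70; M2M3 = 2·7·65 = 910; M3M4 = 7·65·7 = 3185; M4M5 = 65·7·51 = 23205; M5M6 = 7·51·11 = 3927.
Length 3: M1..M3: k=1: 0+910+5·2·65=1560; k=2: 70+0+5·7·65=2345 → min 1560 | M2..M4: k=2: 0+3185+2·7·7=3283; k=3: 910+0+2·65·7=1820 → min 1820 | M3..M5: k=3: 0+23205+7·65·51=46410; k=4: 3185+0+7·7·51=5684 → min 5684 | M4..M6: k=4: 0+3927+65·7·11=8932; k=5: 23205+0+65·51·11=59670 → min 8932.
Length 4: M1..M4: k=1: 0+1820+5·2·7=1890; k=2: 70+3185+5·7·7=3500; k=3: 1560+0+5·65·7=3835 → min 1890 | M2..M5: k=2: 0+5684+2·7·51=6398; k=3: 910+23205+2·65·51=30745; k=4: 1820+0+2·7·51=2534 → min 2534 | M3..M6: k=3: 0+8932+7·65·11=13937; k=4: 3185+3927+7·7·11=7651; k=5: 5684+0+7·51·11=9611 → min 7651.
Length 5: M1..M5: k=1: 0+2534+5·2·51=3044; k=2: 70+5684+5·7·51=7539; k=3: 1560+23205+5·65·51=41340; k=4: 1890+0+5·7·51=3675 → min 3044 | M2..M6: k=2: 0+7651+2·7·11=7805; k=3: 910+8932+2·65·11=11272; k=4: 1820+3927+2·7·11=5901; k=5: 2534+0+2·51·11=3656 → min 3656.
Length 6: M1..M6: k=1: 0+3656+5·2·11=3766; k=2: 70+7651+5·7·11=8106; k=3: 1560+8932+5·65·11=14067; k=4: 1890+3927+5·7·11=6202; k=5: 3044+0+5·51·11=5849 → min 3766.
Optimal order: (M1 ((((M2 M3) M4) M5) M6)) with cost 3766.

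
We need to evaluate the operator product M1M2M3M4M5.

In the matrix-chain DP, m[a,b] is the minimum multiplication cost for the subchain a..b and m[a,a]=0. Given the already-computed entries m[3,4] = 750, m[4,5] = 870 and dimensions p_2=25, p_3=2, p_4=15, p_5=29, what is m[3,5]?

m[3,5] = min over k∈[3,4] of m[3,k]+m[k+1,5]+p_{2}·p_k·p_{5}.
k=3: 0 + 870 + 25·2·29 = 2320; k=4: 750 + 0 + 25·15·29 = 11625.
Minimum: 2320 at k=3.

2320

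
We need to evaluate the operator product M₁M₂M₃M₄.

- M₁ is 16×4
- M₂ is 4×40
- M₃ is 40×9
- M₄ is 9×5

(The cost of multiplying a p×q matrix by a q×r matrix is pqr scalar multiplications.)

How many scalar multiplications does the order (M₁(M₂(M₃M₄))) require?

2920

(M₃M₄): 40×9 by 9×5 → 40×5, cost 40·9·5 = 1800
(M₂(M₃M₄)): 4×40 by 40×5 → 4×5, cost 4·40·5 = 800; cumulative 2600
(M₁(M₂(M₃M₄))): 16×4 by 4×5 → 16×5, cost 16·4·5 = 320; cumulative 2920
Total: 2920 scalar multiplications.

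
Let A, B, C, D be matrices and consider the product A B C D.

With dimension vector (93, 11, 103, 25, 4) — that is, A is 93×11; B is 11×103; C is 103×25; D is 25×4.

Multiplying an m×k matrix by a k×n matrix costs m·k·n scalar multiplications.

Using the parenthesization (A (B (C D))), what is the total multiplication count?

(C D): 103×25 by 25×4 → 103×4, cost 103·25·4 = 10300
(B (C D)): 11×103 by 103×4 → 11×4, cost 11·103·4 = 4532; cumulative 14832
(A (B (C D))): 93×11 by 11×4 → 93×4, cost 93·11·4 = 4092; cumulative 18924
Total: 18924 scalar multiplications.

18924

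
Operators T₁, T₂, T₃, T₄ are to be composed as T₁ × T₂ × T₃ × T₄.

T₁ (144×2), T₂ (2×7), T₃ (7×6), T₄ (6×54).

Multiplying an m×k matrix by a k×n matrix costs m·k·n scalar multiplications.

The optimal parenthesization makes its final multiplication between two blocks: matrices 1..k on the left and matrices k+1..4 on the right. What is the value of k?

Adjacent pairs: T₁T₂ = 144·2·7 = 2016; T₂T₃ = 2·7·6 = 84; T₃T₄ = 7·6·54 = 2268.
Length 3: T₁..T₃: k=1: 0+84+144·2·6=1812; k=2: 2016+0+144·7·6=8064 → min 1812 | T₂..T₄: k=2: 0+2268+2·7·54=3024; k=3: 84+0+2·6·54=732 → min 732.
Top-level splits: k=1: (T₁..T₁)·(T₂..T₄) → 0+732+144·2·54 = 16284; k=2: (T₁..T₂)·(T₃..T₄) → 2016+2268+144·7·54 = 58716; k=3: (T₁..T₃)·(T₄..T₄) → 1812+0+144·6·54 = 48468.
Best split is after T₁, i.e. k = 1.

1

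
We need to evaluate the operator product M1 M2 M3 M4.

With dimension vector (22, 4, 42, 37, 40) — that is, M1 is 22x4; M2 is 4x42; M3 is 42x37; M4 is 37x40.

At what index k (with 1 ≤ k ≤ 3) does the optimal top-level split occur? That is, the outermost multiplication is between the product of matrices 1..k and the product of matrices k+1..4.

1

Adjacent pairs: M1M2 = 22·4·42 = 3696; M2M3 = 4·42·37 = 6216; M3M4 = 42·37·40 = 62160.
Length 3: M1..M3: k=1: 0+6216+22·4·37=9472; k=2: 3696+0+22·42·37=37884 → min 9472 | M2..M4: k=2: 0+62160+4·42·40=68880; k=3: 6216+0+4·37·40=12136 → min 12136.
Top-level splits: k=1: (M1..M1)·(M2..M4) → 0+12136+22·4·40 = 15656; k=2: (M1..M2)·(M3..M4) → 3696+62160+22·42·40 = 102816; k=3: (M1..M3)·(M4..M4) → 9472+0+22·37·40 = 42032.
Best split is after M1, i.e. k = 1.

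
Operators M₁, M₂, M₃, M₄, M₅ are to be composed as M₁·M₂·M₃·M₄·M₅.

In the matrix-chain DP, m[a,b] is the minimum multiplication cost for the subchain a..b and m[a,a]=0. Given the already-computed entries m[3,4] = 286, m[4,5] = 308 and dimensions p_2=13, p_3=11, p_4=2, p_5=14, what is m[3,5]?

650

m[3,5] = min over k∈[3,4] of m[3,k]+m[k+1,5]+p_{2}·p_k·p_{5}.
k=3: 0 + 308 + 13·11·14 = 2310; k=4: 286 + 0 + 13·2·14 = 650.
Minimum: 650 at k=4.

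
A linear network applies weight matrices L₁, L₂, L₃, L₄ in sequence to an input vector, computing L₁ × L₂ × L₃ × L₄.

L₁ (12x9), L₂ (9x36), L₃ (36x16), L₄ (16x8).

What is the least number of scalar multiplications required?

7200

Adjacent pairs: L₁L₂ = 12·9·36 = 3888; L₂L₃ = 9·36·16 = 5184; L₃L₄ = 36·16·8 = 4608.
Length 3: L₁..L₃: k=1: 0+5184+12·9·16=6912; k=2: 3888+0+12·36·16=10800 → min 6912 | L₂..L₄: k=2: 0+4608+9·36·8=7200; k=3: 5184+0+9·16·8=6336 → min 6336.
Length 4: L₁..L₄: k=1: 0+6336+12·9·8=7200; k=2: 3888+4608+12·36·8=11952; k=3: 6912+0+12·16·8=8448 → min 7200.
Optimal order: (L₁ × ((L₂ × L₃) × L₄)) with cost 7200.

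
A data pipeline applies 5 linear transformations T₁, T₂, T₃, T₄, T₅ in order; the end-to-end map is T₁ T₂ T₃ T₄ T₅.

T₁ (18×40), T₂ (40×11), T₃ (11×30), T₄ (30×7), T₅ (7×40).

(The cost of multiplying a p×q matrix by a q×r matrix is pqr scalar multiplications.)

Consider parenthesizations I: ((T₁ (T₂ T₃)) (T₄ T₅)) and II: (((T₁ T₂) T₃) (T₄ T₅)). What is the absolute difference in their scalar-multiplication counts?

Order I = ((T₁ (T₂ T₃)) (T₄ T₅)): (T₂ T₃): 40×11 by 11×30 → 40×30, cost 40·11·30 = 13200; (T₁ (T₂ T₃)): 18×40 by 40×30 → 18×30, cost 18·40·30 = 21600; cumulative 34800; (T₄ T₅): 30×7 by 7×40 → 30×40, cost 30·7·40 = 8400; ((T₁ (T₂ T₃)) (T₄ T₅)): 18×30 by 30×40 → 18×40, cost 18·30·40 = 21600; cumulative 64800. Total 64800.
Order II = (((T₁ T₂) T₃) (T₄ T₅)): (T₁ T₂): 18×40 by 40×11 → 18×11, cost 18·40·11 = 7920; ((T₁ T₂) T₃): 18×11 by 11×30 → 18×30, cost 18·11·30 = 5940; cumulative 13860; (T₄ T₅): 30×7 by 7×40 → 30×40, cost 30·7·40 = 8400; (((T₁ T₂) T₃) (T₄ T₅)): 18×30 by 30×40 → 18×40, cost 18·30·40 = 21600; cumulative 43860. Total 43860.
Difference: |64800 − 43860| = 20940.

20940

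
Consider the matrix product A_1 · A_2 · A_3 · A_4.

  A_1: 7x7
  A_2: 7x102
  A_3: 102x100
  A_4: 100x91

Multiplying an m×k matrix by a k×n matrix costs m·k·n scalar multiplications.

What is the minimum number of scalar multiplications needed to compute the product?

Adjacent pairs: A_1A_2 = 7·7·102 = 4998; A_2A_3 = 7·102·100 = 71400; A_3A_4 = 102·100·91 = 928200.
Length 3: A_1..A_3: k=1: 0+71400+7·7·100=76300; k=2: 4998+0+7·102·100=76398 → min 76300 | A_2..A_4: k=2: 0+928200+7·102·91=993174; k=3: 71400+0+7·100·91=135100 → min 135100.
Length 4: A_1..A_4: k=1: 0+135100+7·7·91=139559; k=2: 4998+928200+7·102·91=998172; k=3: 76300+0+7·100·91=140000 → min 139559.
Optimal order: (A_1 · ((A_2 · A_3) · A_4)) with cost 139559.

139559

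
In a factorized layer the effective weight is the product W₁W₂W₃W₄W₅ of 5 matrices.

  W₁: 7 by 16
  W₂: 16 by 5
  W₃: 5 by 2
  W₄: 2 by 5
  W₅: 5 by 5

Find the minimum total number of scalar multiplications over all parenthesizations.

504

Adjacent pairs: W₁W₂ = 7·16·5 = 560; W₂W₃ = 16·5·2 = 160; W₃W₄ = 5·2·5 = 50; W₄W₅ = 2·5·5 = 50.
Length 3: W₁..W₃: k=1: 0+160+7·16·2=384; k=2: 560+0+7·5·2=630 → min 384 | W₂..W₄: k=2: 0+50+16·5·5=450; k=3: 160+0+16·2·5=320 → min 320 | W₃..W₅: k=3: 0+50+5·2·5=100; k=4: 50+0+5·5·5=175 → min 100.
Length 4: W₁..W₄: k=1: 0+320+7·16·5=880; k=2: 560+50+7·5·5=785; k=3: 384+0+7·2·5=454 → min 454 | W₂..W₅: k=2: 0+100+16·5·5=500; k=3: 160+50+16·2·5=370; k=4: 320+0+16·5·5=720 → min 370.
Length 5: W₁..W₅: k=1: 0+370+7·16·5=930; k=2: 560+100+7·5·5=835; k=3: 384+50+7·2·5=504; k=4: 454+0+7·5·5=629 → min 504.
Optimal order: ((W₁(W₂W₃))(W₄W₅)) with cost 504.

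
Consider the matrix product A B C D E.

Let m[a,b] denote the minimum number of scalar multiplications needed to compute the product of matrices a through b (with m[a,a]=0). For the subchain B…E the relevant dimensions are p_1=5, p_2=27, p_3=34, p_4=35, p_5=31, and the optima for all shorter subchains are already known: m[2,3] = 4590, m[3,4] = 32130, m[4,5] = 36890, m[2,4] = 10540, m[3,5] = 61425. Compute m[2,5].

15965

m[2,5] = min over k∈[2,4] of m[2,k]+m[k+1,5]+p_{1}·p_k·p_{5}.
k=2: 0 + 61425 + 5·27·31 = 65610; k=3: 4590 + 36890 + 5·34·31 = 46750; k=4: 10540 + 0 + 5·35·31 = 15965.
Minimum: 15965 at k=4.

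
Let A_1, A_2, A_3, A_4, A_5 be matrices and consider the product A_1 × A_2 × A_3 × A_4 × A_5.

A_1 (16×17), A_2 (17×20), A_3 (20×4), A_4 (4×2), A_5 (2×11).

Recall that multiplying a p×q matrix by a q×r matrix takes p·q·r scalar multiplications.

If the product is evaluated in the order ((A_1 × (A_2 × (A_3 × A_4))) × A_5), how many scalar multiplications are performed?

1736

(A_3 × A_4): 20×4 by 4×2 → 20×2, cost 20·4·2 = 160
(A_2 × (A_3 × A_4)): 17×20 by 20×2 → 17×2, cost 17·20·2 = 680; cumulative 840
(A_1 × (A_2 × (A_3 × A_4))): 16×17 by 17×2 → 16×2, cost 16·17·2 = 544; cumulative 1384
((A_1 × (A_2 × (A_3 × A_4))) × A_5): 16×2 by 2×11 → 16×11, cost 16·2·11 = 352; cumulative 1736
Total: 1736 scalar multiplications.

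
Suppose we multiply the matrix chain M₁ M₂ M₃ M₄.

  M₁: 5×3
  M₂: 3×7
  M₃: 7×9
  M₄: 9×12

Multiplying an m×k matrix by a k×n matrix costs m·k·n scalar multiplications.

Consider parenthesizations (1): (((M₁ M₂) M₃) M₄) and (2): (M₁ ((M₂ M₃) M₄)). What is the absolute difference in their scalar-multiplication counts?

267

Order (1) = (((M₁ M₂) M₃) M₄): (M₁ M₂): 5×3 by 3×7 → 5×7, cost 5·3·7 = 105; ((M₁ M₂) M₃): 5×7 by 7×9 → 5×9, cost 5·7·9 = 315; cumulative 420; (((M₁ M₂) M₃) M₄): 5×9 by 9×12 → 5×12, cost 5·9·12 = 540; cumulative 960. Total 960.
Order (2) = (M₁ ((M₂ M₃) M₄)): (M₂ M₃): 3×7 by 7×9 → 3×9, cost 3·7·9 = 189; ((M₂ M₃) M₄): 3×9 by 9×12 → 3×12, cost 3·9·12 = 324; cumulative 513; (M₁ ((M₂ M₃) M₄)): 5×3 by 3×12 → 5×12, cost 5·3·12 = 180; cumulative 693. Total 693.
Difference: |960 − 693| = 267.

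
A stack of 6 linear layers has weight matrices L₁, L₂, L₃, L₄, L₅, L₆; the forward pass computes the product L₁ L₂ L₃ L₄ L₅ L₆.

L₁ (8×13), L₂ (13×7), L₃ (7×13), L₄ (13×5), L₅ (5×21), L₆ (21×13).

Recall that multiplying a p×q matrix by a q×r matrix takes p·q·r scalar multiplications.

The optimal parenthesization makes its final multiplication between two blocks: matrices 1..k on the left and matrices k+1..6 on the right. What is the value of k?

4

Adjacent pairs: L₁L₂ = 8·13·7 = 728; L₂L₃ = 13·7·13 = 1183; L₃L₄ = 7·13·5 = 455; L₄L₅ = 13·5·21 = 1365; L₅L₆ = 5·21·13 = 1365.
Length 3: L₁..L₃: k=1: 0+1183+8·13·13=2535; k=2: 728+0+8·7·13=1456 → min 1456 | L₂..L₄: k=2: 0+455+13·7·5=910; k=3: 1183+0+13·13·5=2028 → min 910 | L₃..L₅: k=3: 0+1365+7·13·21=3276; k=4: 455+0+7·5·21=1190 → min 1190 | L₄..L₆: k=4: 0+1365+13·5·13=2210; k=5: 1365+0+13·21·13=4914 → min 2210.
Length 4: L₁..L₄: k=1: 0+910+8·13·5=1430; k=2: 728+455+8·7·5=1463; k=3: 1456+0+8·13·5=1976 → min 1430 | L₂..L₅: k=2: 0+1190+13·7·21=3101; k=3: 1183+1365+13·13·21=6097; k=4: 910+0+13·5·21=2275 → min 2275 | L₃..L₆: k=3: 0+2210+7·13·13=3393; k=4: 455+1365+7·5·13=2275; k=5: 1190+0+7·21·13=3101 → min 2275.
Length 5: L₁..L₅: k=1: 0+2275+8·13·21=4459; k=2: 728+1190+8·7·21=3094; k=3: 1456+1365+8·13·21=5005; k=4: 1430+0+8·5·21=2270 → min 2270 | L₂..L₆: k=2: 0+2275+13·7·13=3458; k=3: 1183+2210+13·13·13=5590; k=4: 910+1365+13·5·13=3120; k=5: 2275+0+13·21·13=5824 → min 3120.
Top-level splits: k=1: (L₁..L₁)·(L₂..L₆) → 0+3120+8·13·13 = 4472; k=2: (L₁..L₂)·(L₃..L₆) → 728+2275+8·7·13 = 3731; k=3: (L₁..L₃)·(L₄..L₆) → 1456+2210+8·13·13 = 5018; k=4: (L₁..L₄)·(L₅..L₆) → 1430+1365+8·5·13 = 3315; k=5: (L₁..L₅)·(L₆..L₆) → 2270+0+8·21·13 = 4454.
Best split is after L₄, i.e. k = 4.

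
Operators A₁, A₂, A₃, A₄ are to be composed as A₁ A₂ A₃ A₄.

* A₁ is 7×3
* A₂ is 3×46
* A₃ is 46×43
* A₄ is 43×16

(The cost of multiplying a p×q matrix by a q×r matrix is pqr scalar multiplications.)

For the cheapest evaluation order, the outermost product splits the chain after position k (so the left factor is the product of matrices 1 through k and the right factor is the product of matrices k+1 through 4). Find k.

Adjacent pairs: A₁A₂ = 7·3·46 = 966; A₂A₃ = 3·46·43 = 5934; A₃A₄ = 46·43·16 = 31648.
Length 3: A₁..A₃: k=1: 0+5934+7·3·43=6837; k=2: 966+0+7·46·43=14812 → min 6837 | A₂..A₄: k=2: 0+31648+3·46·16=33856; k=3: 5934+0+3·43·16=7998 → min 7998.
Top-level splits: k=1: (A₁..A₁)·(A₂..A₄) → 0+7998+7·3·16 = 8334; k=2: (A₁..A₂)·(A₃..A₄) → 966+31648+7·46·16 = 37766; k=3: (A₁..A₃)·(A₄..A₄) → 6837+0+7·43·16 = 11653.
Best split is after A₁, i.e. k = 1.

1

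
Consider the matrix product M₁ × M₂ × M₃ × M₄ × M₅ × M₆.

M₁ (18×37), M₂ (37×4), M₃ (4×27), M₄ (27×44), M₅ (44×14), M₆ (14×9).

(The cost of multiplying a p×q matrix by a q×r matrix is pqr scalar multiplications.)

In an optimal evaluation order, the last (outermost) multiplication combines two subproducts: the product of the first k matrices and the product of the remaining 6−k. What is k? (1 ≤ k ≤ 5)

Adjacent pairs: M₁M₂ = 18·37·4 = 2664; M₂M₃ = 37·4·27 = 3996; M₃M₄ = 4·27·44 = 4752; M₄M₅ = 27·44·14 = 16632; M₅M₆ = 44·14·9 = 5544.
Length 3: M₁..M₃: k=1: 0+3996+18·37·27=21978; k=2: 2664+0+18·4·27=4608 → min 4608 | M₂..M₄: k=2: 0+4752+37·4·44=11264; k=3: 3996+0+37·27·44=47952 → min 11264 | M₃..M₅: k=3: 0+16632+4·27·14=18144; k=4: 4752+0+4·44·14=7216 → min 7216 | M₄..M₆: k=4: 0+5544+27·44·9=16236; k=5: 16632+0+27·14·9=20034 → min 16236.
Length 4: M₁..M₄: k=1: 0+11264+18·37·44=40568; k=2: 2664+4752+18·4·44=10584; k=3: 4608+0+18·27·44=25992 → min 10584 | M₂..M₅: k=2: 0+7216+37·4·14=9288; k=3: 3996+16632+37·27·14=34614; k=4: 11264+0+37·44·14=34056 → min 9288 | M₃..M₆: k=3: 0+16236+4·27·9=17208; k=4: 4752+5544+4·44·9=11880; k=5: 7216+0+4·14·9=7720 → min 7720.
Length 5: M₁..M₅: k=1: 0+9288+18·37·14=18612; k=2: 2664+7216+18·4·14=10888; k=3: 4608+16632+18·27·14=28044; k=4: 10584+0+18·44·14=21672 → min 10888 | M₂..M₆: k=2: 0+7720+37·4·9=9052; k=3: 3996+16236+37·27·9=29223; k=4: 11264+5544+37·44·9=31460; k=5: 9288+0+37·14·9=13950 → min 9052.
Top-level splits: k=1: (M₁..M₁)·(M₂..M₆) → 0+9052+18·37·9 = 15046; k=2: (M₁..M₂)·(M₃..M₆) → 2664+7720+18·4·9 = 11032; k=3: (M₁..M₃)·(M₄..M₆) → 4608+16236+18·27·9 = 25218; k=4: (M₁..M₄)·(M₅..M₆) → 10584+5544+18·44·9 = 23256; k=5: (M₁..M₅)·(M₆..M₆) → 10888+0+18·14·9 = 13156.
Best split is after M₂, i.e. k = 2.

2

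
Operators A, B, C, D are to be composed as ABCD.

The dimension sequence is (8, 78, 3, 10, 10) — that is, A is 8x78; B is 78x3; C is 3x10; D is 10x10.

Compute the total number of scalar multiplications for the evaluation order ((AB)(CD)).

(AB): 8×78 by 78×3 → 8×3, cost 8·78·3 = 1872
(CD): 3×10 by 10×10 → 3×10, cost 3·10·10 = 300
((AB)(CD)): 8×3 by 3×10 → 8×10, cost 8·3·10 = 240; cumulative 2412
Total: 2412 scalar multiplications.

2412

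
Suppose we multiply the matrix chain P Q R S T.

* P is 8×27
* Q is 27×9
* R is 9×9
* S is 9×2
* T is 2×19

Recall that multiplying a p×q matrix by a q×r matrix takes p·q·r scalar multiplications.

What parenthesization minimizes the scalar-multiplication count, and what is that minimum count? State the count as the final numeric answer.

1384

Adjacent pairs: PQ = 8·27·9 = 1944; QR = 27·9·9 = 2187; RS = 9·9·2 = 162; ST = 9·2·19 = 342.
Length 3: P..R: k=1: 0+2187+8·27·9=4131; k=2: 1944+0+8·9·9=2592 → min 2592 | Q..S: k=2: 0+162+27·9·2=648; k=3: 2187+0+27·9·2=2673 → min 648 | R..T: k=3: 0+342+9·9·19=1881; k=4: 162+0+9·2·19=504 → min 504.
Length 4: P..S: k=1: 0+648+8·27·2=1080; k=2: 1944+162+8·9·2=2250; k=3: 2592+0+8·9·2=2736 → min 1080 | Q..T: k=2: 0+504+27·9·19=5121; k=3: 2187+342+27·9·19=7146; k=4: 648+0+27·2·19=1674 → min 1674.
Length 5: P..T: k=1: 0+1674+8·27·19=5778; k=2: 1944+504+8·9·19=3816; k=3: 2592+342+8·9·19=4302; k=4: 1080+0+8·2·19=1384 → min 1384.
Optimal parenthesization: ((P (Q (R S))) T) with cost 1384.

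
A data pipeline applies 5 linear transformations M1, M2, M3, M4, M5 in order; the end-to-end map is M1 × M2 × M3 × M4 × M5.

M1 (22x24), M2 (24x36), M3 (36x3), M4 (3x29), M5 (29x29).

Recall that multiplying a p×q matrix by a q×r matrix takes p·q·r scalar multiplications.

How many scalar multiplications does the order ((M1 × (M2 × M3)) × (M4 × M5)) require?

(M2 × M3): 24×36 by 36×3 → 24×3, cost 24·36·3 = 2592
(M1 × (M2 × M3)): 22×24 by 24×3 → 22×3, cost 22·24·3 = 1584; cumulative 4176
(M4 × M5): 3×29 by 29×29 → 3×29, cost 3·29·29 = 2523
((M1 × (M2 × M3)) × (M4 × M5)): 22×3 by 3×29 → 22×29, cost 22·3·29 = 1914; cumulative 8613
Total: 8613 scalar multiplications.

8613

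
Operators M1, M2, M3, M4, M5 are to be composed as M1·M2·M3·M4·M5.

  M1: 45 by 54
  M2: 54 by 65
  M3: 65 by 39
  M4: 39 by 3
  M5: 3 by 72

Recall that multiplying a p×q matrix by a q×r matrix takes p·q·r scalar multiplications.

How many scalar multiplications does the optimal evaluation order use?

35145

Adjacent pairs: M1M2 = 45·54·65 = 157950; M2M3 = 54·65·39 = 136890; M3M4 = 65·39·3 = 7605; M4M5 = 39·3·72 = 8424.
Length 3: M1..M3: k=1: 0+136890+45·54·39=231660; k=2: 157950+0+45·65·39=272025 → min 231660 | M2..M4: k=2: 0+7605+54·65·3=18135; k=3: 136890+0+54·39·3=143208 → min 18135 | M3..M5: k=3: 0+8424+65·39·72=190944; k=4: 7605+0+65·3·72=21645 → min 21645.
Length 4: M1..M4: k=1: 0+18135+45·54·3=25425; k=2: 157950+7605+45·65·3=174330; k=3: 231660+0+45·39·3=236925 → min 25425 | M2..M5: k=2: 0+21645+54·65·72=274365; k=3: 136890+8424+54·39·72=296946; k=4: 18135+0+54·3·72=29799 → min 29799.
Length 5: M1..M5: k=1: 0+29799+45·54·72=204759; k=2: 157950+21645+45·65·72=390195; k=3: 231660+8424+45·39·72=366444; k=4: 25425+0+45·3·72=35145 → min 35145.
Optimal order: ((M1·(M2·(M3·M4)))·M5) with cost 35145.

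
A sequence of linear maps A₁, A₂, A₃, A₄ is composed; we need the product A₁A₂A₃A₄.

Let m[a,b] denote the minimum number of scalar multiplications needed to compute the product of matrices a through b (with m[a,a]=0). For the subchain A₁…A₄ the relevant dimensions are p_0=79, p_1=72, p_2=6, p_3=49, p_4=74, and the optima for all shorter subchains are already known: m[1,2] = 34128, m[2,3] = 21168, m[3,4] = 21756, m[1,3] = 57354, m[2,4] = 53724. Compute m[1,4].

90960

m[1,4] = min over k∈[1,3] of m[1,k]+m[k+1,4]+p_{0}·p_k·p_{4}.
k=1: 0 + 53724 + 79·72·74 = 474636; k=2: 34128 + 21756 + 79·6·74 = 90960; k=3: 57354 + 0 + 79·49·74 = 343808.
Minimum: 90960 at k=2.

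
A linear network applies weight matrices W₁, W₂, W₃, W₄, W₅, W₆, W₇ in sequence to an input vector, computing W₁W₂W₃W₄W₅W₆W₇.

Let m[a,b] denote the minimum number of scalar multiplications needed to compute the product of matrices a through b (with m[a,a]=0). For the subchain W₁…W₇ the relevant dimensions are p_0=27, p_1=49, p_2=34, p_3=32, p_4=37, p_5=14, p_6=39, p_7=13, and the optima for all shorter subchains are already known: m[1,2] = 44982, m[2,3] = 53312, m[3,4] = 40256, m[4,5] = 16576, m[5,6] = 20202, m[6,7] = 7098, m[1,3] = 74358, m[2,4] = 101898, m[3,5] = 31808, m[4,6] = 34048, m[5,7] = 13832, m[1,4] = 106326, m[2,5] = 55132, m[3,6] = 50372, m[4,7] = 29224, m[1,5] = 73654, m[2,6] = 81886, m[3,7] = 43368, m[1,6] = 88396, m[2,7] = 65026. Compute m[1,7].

m[1,7] = min over k∈[1,6] of m[1,k]+m[k+1,7]+p_{0}·p_k·p_{7}.
k=1: 0 + 65026 + 27·49·13 = 82225; k=2: 44982 + 43368 + 27·34·13 = 100284; k=3: 74358 + 29224 + 27·32·13 = 114814; k=4: 106326 + 13832 + 27·37·13 = 133145; k=5: 73654 + 7098 + 27·14·13 = 85666; k=6: 88396 + 0 + 27·39·13 = 102085.
Minimum: 82225 at k=1.

82225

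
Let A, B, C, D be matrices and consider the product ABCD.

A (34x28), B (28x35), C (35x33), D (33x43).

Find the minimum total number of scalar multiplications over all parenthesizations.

Adjacent pairs: AB = 34·28·35 = 33320; BC = 28·35·33 = 32340; CD = 35·33·43 = 49665.
Length 3: A..C: k=1: 0+32340+34·28·33=63756; k=2: 33320+0+34·35·33=72590 → min 63756 | B..D: k=2: 0+49665+28·35·43=91805; k=3: 32340+0+28·33·43=72072 → min 72072.
Length 4: A..D: k=1: 0+72072+34·28·43=113008; k=2: 33320+49665+34·35·43=134155; k=3: 63756+0+34·33·43=112002 → min 112002.
Optimal order: ((A(BC))D) with cost 112002.

112002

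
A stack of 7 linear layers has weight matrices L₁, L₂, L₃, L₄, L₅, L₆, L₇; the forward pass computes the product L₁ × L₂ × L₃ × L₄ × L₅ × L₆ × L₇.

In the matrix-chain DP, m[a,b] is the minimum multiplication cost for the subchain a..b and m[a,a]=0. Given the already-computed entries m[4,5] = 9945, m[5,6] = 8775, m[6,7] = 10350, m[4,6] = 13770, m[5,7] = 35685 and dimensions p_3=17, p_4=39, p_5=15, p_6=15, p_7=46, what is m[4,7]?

m[4,7] = min over k∈[4,6] of m[4,k]+m[k+1,7]+p_{3}·p_k·p_{7}.
k=4: 0 + 35685 + 17·39·46 = 66183; k=5: 9945 + 10350 + 17·15·46 = 32025; k=6: 13770 + 0 + 17·15·46 = 25500.
Minimum: 25500 at k=6.

25500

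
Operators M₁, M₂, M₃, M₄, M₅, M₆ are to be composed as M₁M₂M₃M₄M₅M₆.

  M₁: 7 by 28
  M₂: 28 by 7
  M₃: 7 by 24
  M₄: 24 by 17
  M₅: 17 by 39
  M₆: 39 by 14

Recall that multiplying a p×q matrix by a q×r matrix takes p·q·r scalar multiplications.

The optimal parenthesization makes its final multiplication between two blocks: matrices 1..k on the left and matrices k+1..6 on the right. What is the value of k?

2

Adjacent pairs: M₁M₂ = 7·28·7 = 1372; M₂M₃ = 28·7·24 = 4704; M₃M₄ = 7·24·17 = 2856; M₄M₅ = 24·17·39 = 15912; M₅M₆ = 17·39·14 = 9282.
Length 3: M₁..M₃: k=1: 0+4704+7·28·24=9408; k=2: 1372+0+7·7·24=2548 → min 2548 | M₂..M₄: k=2: 0+2856+28·7·17=6188; k=3: 4704+0+28·24·17=16128 → min 6188 | M₃..M₅: k=3: 0+15912+7·24·39=22464; k=4: 2856+0+7·17·39=7497 → min 7497 | M₄..M₆: k=4: 0+9282+24·17·14=14994; k=5: 15912+0+24·39·14=29016 → min 14994.
Length 4: M₁..M₄: k=1: 0+6188+7·28·17=9520; k=2: 1372+2856+7·7·17=5061; k=3: 2548+0+7·24·17=5404 → min 5061 | M₂..M₅: k=2: 0+7497+28·7·39=15141; k=3: 4704+15912+28·24·39=46824; k=4: 6188+0+28·17·39=24752 → min 15141 | M₃..M₆: k=3: 0+14994+7·24·14=17346; k=4: 2856+9282+7·17·14=13804; k=5: 7497+0+7·39·14=11319 → min 11319.
Length 5: M₁..M₅: k=1: 0+15141+7·28·39=22785; k=2: 1372+7497+7·7·39=10780; k=3: 2548+15912+7·24·39=25012; k=4: 5061+0+7·17·39=9702 → min 9702 | M₂..M₆: k=2: 0+11319+28·7·14=14063; k=3: 4704+14994+28·24·14=29106; k=4: 6188+9282+28·17·14=22134; k=5: 15141+0+28·39·14=30429 → min 14063.
Top-level splits: k=1: (M₁..M₁)·(M₂..M₆) → 0+14063+7·28·14 = 16807; k=2: (M₁..M₂)·(M₃..M₆) → 1372+11319+7·7·14 = 13377; k=3: (M₁..M₃)·(M₄..M₆) → 2548+14994+7·24·14 = 19894; k=4: (M₁..M₄)·(M₅..M₆) → 5061+9282+7·17·14 = 16009; k=5: (M₁..M₅)·(M₆..M₆) → 9702+0+7·39·14 = 13524.
Best split is after M₂, i.e. k = 2.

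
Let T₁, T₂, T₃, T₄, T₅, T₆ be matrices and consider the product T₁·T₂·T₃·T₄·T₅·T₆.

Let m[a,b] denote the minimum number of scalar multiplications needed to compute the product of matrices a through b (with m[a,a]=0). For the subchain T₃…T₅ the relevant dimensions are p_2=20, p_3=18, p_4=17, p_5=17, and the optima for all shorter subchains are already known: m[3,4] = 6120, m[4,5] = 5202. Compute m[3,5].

m[3,5] = min over k∈[3,4] of m[3,k]+m[k+1,5]+p_{2}·p_k·p_{5}.
k=3: 0 + 5202 + 20·18·17 = 11322; k=4: 6120 + 0 + 20·17·17 = 11900.
Minimum: 11322 at k=3.

11322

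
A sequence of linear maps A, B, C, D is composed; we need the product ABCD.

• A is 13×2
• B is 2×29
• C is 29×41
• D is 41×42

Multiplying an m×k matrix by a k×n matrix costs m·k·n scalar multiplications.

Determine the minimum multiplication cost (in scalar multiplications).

Adjacent pairs: AB = 13·2·29 = 754; BC = 2·29·41 = 2378; CD = 29·41·42 = 49938.
Length 3: A..C: k=1: 0+2378+13·2·41=3444; k=2: 754+0+13·29·41=16211 → min 3444 | B..D: k=2: 0+49938+2·29·42=52374; k=3: 2378+0+2·41·42=5822 → min 5822.
Length 4: A..D: k=1: 0+5822+13·2·42=6914; k=2: 754+49938+13·29·42=66526; k=3: 3444+0+13·41·42=25830 → min 6914.
Optimal order: (A((BC)D)) with cost 6914.

6914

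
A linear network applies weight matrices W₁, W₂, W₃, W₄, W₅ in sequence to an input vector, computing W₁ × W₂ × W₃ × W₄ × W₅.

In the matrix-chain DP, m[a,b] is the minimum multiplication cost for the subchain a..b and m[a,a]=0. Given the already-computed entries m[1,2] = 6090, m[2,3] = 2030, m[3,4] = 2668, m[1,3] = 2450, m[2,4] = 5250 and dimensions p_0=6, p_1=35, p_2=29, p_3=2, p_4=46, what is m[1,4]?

3002

m[1,4] = min over k∈[1,3] of m[1,k]+m[k+1,4]+p_{0}·p_k·p_{4}.
k=1: 0 + 5250 + 6·35·46 = 14910; k=2: 6090 + 2668 + 6·29·46 = 16762; k=3: 2450 + 0 + 6·2·46 = 3002.
Minimum: 3002 at k=3.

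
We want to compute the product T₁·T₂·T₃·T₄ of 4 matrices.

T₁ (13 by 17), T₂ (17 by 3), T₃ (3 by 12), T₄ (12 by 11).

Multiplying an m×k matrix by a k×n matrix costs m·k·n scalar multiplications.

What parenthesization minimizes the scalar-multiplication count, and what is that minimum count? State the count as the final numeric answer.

Adjacent pairs: T₁T₂ = 13·17·3 = 663; T₂T₃ = 17·3·12 = 612; T₃T₄ = 3·12·11 = 396.
Length 3: T₁..T₃: k=1: 0+612+13·17·12=3264; k=2: 663+0+13·3·12=1131 → min 1131 | T₂..T₄: k=2: 0+396+17·3·11=957; k=3: 612+0+17·12·11=2856 → min 957.
Length 4: T₁..T₄: k=1: 0+957+13·17·11=3388; k=2: 663+396+13·3·11=1488; k=3: 1131+0+13·12·11=2847 → min 1488.
Optimal parenthesization: ((T₁·T₂)·(T₃·T₄)) with cost 1488.

1488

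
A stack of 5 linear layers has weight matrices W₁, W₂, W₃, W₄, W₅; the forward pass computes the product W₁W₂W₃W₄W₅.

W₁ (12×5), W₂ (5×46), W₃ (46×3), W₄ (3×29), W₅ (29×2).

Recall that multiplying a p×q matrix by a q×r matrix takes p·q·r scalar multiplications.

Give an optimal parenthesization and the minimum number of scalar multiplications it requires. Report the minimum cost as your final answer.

1014

Adjacent pairs: W₁W₂ = 12·5·46 = 2760; W₂W₃ = 5·46·3 = 690; W₃W₄ = 46·3·29 = 4002; W₄W₅ = 3·29·2 = 174.
Length 3: W₁..W₃: k=1: 0+690+12·5·3=870; k=2: 2760+0+12·46·3=4416 → min 870 | W₂..W₄: k=2: 0+4002+5·46·29=10672; k=3: 690+0+5·3·29=1125 → min 1125 | W₃..W₅: k=3: 0+174+46·3·2=450; k=4: 4002+0+46·29·2=6670 → min 450.
Length 4: W₁..W₄: k=1: 0+1125+12·5·29=2865; k=2: 2760+4002+12·46·29=22770; k=3: 870+0+12·3·29=1914 → min 1914 | W₂..W₅: k=2: 0+450+5·46·2=910; k=3: 690+174+5·3·2=894; k=4: 1125+0+5·29·2=1415 → min 894.
Length 5: W₁..W₅: k=1: 0+894+12·5·2=1014; k=2: 2760+450+12·46·2=4314; k=3: 870+174+12·3·2=1116; k=4: 1914+0+12·29·2=2610 → min 1014.
Optimal parenthesization: (W₁((W₂W₃)(W₄W₅))) with cost 1014.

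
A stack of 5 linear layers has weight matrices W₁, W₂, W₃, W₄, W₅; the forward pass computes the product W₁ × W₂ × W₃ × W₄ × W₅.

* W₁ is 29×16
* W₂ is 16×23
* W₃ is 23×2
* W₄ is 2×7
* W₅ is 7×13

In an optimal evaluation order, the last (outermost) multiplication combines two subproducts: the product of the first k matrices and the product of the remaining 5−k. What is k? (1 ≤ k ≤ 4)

Adjacent pairs: W₁W₂ = 29·16·23 = 10672; W₂W₃ = 16·23·2 = 736; W₃W₄ = 23·2·7 = 322; W₄W₅ = 2·7·13 = 182.
Length 3: W₁..W₃: k=1: 0+736+29·16·2=1664; k=2: 10672+0+29·23·2=12006 → min 1664 | W₂..W₄: k=2: 0+322+16·23·7=2898; k=3: 736+0+16·2·7=960 → min 960 | W₃..W₅: k=3: 0+182+23·2·13=780; k=4: 322+0+23·7·13=2415 → min 780.
Length 4: W₁..W₄: k=1: 0+960+29·16·7=4208; k=2: 10672+322+29·23·7=15663; k=3: 1664+0+29·2·7=2070 → min 2070 | W₂..W₅: k=2: 0+780+16·23·13=5564; k=3: 736+182+16·2·13=1334; k=4: 960+0+16·7·13=2416 → min 1334.
Top-level splits: k=1: (W₁..W₁)·(W₂..W₅) → 0+1334+29·16·13 = 7366; k=2: (W₁..W₂)·(W₃..W₅) → 10672+780+29·23·13 = 20123; k=3: (W₁..W₃)·(W₄..W₅) → 1664+182+29·2·13 = 2600; k=4: (W₁..W₄)·(W₅..W₅) → 2070+0+29·7·13 = 4709.
Best split is after W₃, i.e. k = 3.

3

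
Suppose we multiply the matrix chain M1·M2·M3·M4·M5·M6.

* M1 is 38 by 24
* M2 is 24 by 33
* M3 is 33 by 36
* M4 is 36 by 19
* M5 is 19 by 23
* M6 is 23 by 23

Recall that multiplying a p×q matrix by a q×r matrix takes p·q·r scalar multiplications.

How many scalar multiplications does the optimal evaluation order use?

79135

Adjacent pairs: M1M2 = 38·24·33 = 30096; M2M3 = 24·33·36 = 28512; M3M4 = 33·36·19 = 22572; M4M5 = 36·19·23 = 15732; M5M6 = 19·23·23 = 10051.
Length 3: M1..M3: k=1: 0+28512+38·24·36=61344; k=2: 30096+0+38·33·36=75240 → min 61344 | M2..M4: k=2: 0+22572+24·33·19=37620; k=3: 28512+0+24·36·19=44928 → min 37620 | M3..M5: k=3: 0+15732+33·36·23=43056; k=4: 22572+0+33·19·23=36993 → min 36993 | M4..M6: k=4: 0+10051+36·19·23=25783; k=5: 15732+0+36·23·23=34776 → min 25783.
Length 4: M1..M4: k=1: 0+37620+38·24·19=54948; k=2: 30096+22572+38·33·19=76494; k=3: 61344+0+38·36·19=87336 → min 54948 | M2..M5: k=2: 0+36993+24·33·23=55209; k=3: 28512+15732+24·36·23=64116; k=4: 37620+0+24·19·23=48108 → min 48108 | M3..M6: k=3: 0+25783+33·36·23=53107; k=4: 22572+10051+33·19·23=47044; k=5: 36993+0+33·23·23=54450 → min 47044.
Length 5: M1..M5: k=1: 0+48108+38·24·23=69084; k=2: 30096+36993+38·33·23=95931; k=3: 61344+15732+38·36·23=108540; k=4: 54948+0+38·19·23=71554 → min 69084 | M2..M6: k=2: 0+47044+24·33·23=65260; k=3: 28512+25783+24·36·23=74167; k=4: 37620+10051+24·19·23=58159; k=5: 48108+0+24·23·23=60804 → min 58159.
Length 6: M1..M6: k=1: 0+58159+38·24·23=79135; k=2: 30096+47044+38·33·23=105982; k=3: 61344+25783+38·36·23=118591; k=4: 54948+10051+38·19·23=81605; k=5: 69084+0+38·23·23=89186 → min 79135.
Optimal order: (M1·((M2·(M3·M4))·(M5·M6))) with cost 79135.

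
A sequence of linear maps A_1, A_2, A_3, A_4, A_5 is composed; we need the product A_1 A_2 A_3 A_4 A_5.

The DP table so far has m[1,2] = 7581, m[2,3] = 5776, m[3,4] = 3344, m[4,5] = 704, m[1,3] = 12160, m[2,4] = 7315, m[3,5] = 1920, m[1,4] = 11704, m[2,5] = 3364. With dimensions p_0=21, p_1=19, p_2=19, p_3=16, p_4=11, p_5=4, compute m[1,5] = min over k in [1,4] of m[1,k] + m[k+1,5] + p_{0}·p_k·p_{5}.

m[1,5] = min over k∈[1,4] of m[1,k]+m[k+1,5]+p_{0}·p_k·p_{5}.
k=1: 0 + 3364 + 21·19·4 = 4960; k=2: 7581 + 1920 + 21·19·4 = 11097; k=3: 12160 + 704 + 21·16·4 = 14208; k=4: 11704 + 0 + 21·11·4 = 12628.
Minimum: 4960 at k=1.

4960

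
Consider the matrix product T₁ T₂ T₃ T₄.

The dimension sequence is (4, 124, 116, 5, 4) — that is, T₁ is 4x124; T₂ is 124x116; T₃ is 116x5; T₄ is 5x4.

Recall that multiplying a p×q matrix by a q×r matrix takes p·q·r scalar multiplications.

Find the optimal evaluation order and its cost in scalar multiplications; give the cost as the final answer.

59936

Adjacent pairs: T₁T₂ = 4·124·116 = 57536; T₂T₃ = 124·116·5 = 71920; T₃T₄ = 116·5·4 = 2320.
Length 3: T₁..T₃: k=1: 0+71920+4·124·5=74400; k=2: 57536+0+4·116·5=59856 → min 59856 | T₂..T₄: k=2: 0+2320+124·116·4=59856; k=3: 71920+0+124·5·4=74400 → min 59856.
Length 4: T₁..T₄: k=1: 0+59856+4·124·4=61840; k=2: 57536+2320+4·116·4=61712; k=3: 59856+0+4·5·4=59936 → min 59936.
Optimal parenthesization: (((T₁ T₂) T₃) T₄) with cost 59936.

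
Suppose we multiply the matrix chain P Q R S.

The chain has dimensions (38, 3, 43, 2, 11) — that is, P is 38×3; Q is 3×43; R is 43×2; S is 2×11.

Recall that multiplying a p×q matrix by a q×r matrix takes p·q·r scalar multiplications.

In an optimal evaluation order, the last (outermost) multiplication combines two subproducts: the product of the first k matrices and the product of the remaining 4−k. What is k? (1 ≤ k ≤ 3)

Adjacent pairs: PQ = 38·3·43 = 4902; QR = 3·43·2 = 258; RS = 43·2·11 = 946.
Length 3: P..R: k=1: 0+258+38·3·2=486; k=2: 4902+0+38·43·2=8170 → min 486 | Q..S: k=2: 0+946+3·43·11=2365; k=3: 258+0+3·2·11=324 → min 324.
Top-level splits: k=1: (P..P)·(Q..S) → 0+324+38·3·11 = 1578; k=2: (P..Q)·(R..S) → 4902+946+38·43·11 = 23822; k=3: (P..R)·(S..S) → 486+0+38·2·11 = 1322.
Best split is after R, i.e. k = 3.

3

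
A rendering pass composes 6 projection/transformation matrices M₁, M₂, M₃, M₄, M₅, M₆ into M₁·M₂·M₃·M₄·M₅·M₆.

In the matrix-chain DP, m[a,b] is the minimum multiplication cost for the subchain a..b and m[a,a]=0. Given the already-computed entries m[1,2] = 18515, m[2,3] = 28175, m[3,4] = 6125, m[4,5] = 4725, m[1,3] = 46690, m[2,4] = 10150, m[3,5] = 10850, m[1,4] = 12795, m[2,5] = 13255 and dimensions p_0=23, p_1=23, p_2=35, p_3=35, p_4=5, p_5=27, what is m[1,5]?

m[1,5] = min over k∈[1,4] of m[1,k]+m[k+1,5]+p_{0}·p_k·p_{5}.
k=1: 0 + 13255 + 23·23·27 = 27538; k=2: 18515 + 10850 + 23·35·27 = 51100; k=3: 46690 + 4725 + 23·35·27 = 73150; k=4: 12795 + 0 + 23·5·27 = 15900.
Minimum: 15900 at k=4.

15900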